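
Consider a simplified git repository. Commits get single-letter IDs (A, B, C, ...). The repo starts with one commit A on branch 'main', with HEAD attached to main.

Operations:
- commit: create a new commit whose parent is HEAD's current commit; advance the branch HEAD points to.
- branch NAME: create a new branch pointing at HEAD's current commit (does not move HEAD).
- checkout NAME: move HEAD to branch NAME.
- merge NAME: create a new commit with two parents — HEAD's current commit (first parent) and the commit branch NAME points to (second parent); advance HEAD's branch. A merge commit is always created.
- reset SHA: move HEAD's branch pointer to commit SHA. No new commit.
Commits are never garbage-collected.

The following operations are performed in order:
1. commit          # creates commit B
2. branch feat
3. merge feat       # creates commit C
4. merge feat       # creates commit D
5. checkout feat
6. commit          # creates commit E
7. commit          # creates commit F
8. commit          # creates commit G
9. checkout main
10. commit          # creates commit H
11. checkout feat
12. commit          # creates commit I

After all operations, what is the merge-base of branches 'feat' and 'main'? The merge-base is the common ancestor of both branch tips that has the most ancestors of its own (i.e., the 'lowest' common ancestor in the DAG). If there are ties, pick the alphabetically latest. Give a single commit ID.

After op 1 (commit): HEAD=main@B [main=B]
After op 2 (branch): HEAD=main@B [feat=B main=B]
After op 3 (merge): HEAD=main@C [feat=B main=C]
After op 4 (merge): HEAD=main@D [feat=B main=D]
After op 5 (checkout): HEAD=feat@B [feat=B main=D]
After op 6 (commit): HEAD=feat@E [feat=E main=D]
After op 7 (commit): HEAD=feat@F [feat=F main=D]
After op 8 (commit): HEAD=feat@G [feat=G main=D]
After op 9 (checkout): HEAD=main@D [feat=G main=D]
After op 10 (commit): HEAD=main@H [feat=G main=H]
After op 11 (checkout): HEAD=feat@G [feat=G main=H]
After op 12 (commit): HEAD=feat@I [feat=I main=H]
ancestors(feat=I): ['A', 'B', 'E', 'F', 'G', 'I']
ancestors(main=H): ['A', 'B', 'C', 'D', 'H']
common: ['A', 'B']

Answer: B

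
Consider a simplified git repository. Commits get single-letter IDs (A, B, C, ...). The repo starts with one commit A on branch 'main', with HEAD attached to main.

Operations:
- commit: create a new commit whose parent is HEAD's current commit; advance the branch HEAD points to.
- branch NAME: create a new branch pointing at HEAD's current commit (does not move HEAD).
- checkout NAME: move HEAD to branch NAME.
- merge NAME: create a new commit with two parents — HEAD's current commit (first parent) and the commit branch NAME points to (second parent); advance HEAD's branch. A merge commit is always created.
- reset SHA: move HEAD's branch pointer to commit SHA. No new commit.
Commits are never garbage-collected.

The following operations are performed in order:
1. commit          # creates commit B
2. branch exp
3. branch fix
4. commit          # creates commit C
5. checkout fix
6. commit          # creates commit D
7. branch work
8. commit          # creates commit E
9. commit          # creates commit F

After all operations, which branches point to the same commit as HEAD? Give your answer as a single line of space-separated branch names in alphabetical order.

Answer: fix

Derivation:
After op 1 (commit): HEAD=main@B [main=B]
After op 2 (branch): HEAD=main@B [exp=B main=B]
After op 3 (branch): HEAD=main@B [exp=B fix=B main=B]
After op 4 (commit): HEAD=main@C [exp=B fix=B main=C]
After op 5 (checkout): HEAD=fix@B [exp=B fix=B main=C]
After op 6 (commit): HEAD=fix@D [exp=B fix=D main=C]
After op 7 (branch): HEAD=fix@D [exp=B fix=D main=C work=D]
After op 8 (commit): HEAD=fix@E [exp=B fix=E main=C work=D]
After op 9 (commit): HEAD=fix@F [exp=B fix=F main=C work=D]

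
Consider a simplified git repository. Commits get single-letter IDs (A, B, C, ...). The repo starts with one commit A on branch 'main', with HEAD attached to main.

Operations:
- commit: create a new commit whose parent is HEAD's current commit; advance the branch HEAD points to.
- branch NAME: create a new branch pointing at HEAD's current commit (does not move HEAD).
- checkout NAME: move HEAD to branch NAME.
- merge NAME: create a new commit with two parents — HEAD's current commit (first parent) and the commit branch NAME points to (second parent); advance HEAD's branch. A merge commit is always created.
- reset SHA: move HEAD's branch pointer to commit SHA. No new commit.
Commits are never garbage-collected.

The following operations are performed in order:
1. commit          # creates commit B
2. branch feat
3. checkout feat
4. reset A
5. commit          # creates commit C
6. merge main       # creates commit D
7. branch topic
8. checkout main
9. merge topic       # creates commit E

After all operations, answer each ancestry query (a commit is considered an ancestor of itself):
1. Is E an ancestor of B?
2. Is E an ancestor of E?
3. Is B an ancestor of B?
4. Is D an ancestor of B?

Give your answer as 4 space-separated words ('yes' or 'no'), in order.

After op 1 (commit): HEAD=main@B [main=B]
After op 2 (branch): HEAD=main@B [feat=B main=B]
After op 3 (checkout): HEAD=feat@B [feat=B main=B]
After op 4 (reset): HEAD=feat@A [feat=A main=B]
After op 5 (commit): HEAD=feat@C [feat=C main=B]
After op 6 (merge): HEAD=feat@D [feat=D main=B]
After op 7 (branch): HEAD=feat@D [feat=D main=B topic=D]
After op 8 (checkout): HEAD=main@B [feat=D main=B topic=D]
After op 9 (merge): HEAD=main@E [feat=D main=E topic=D]
ancestors(B) = {A,B}; E in? no
ancestors(E) = {A,B,C,D,E}; E in? yes
ancestors(B) = {A,B}; B in? yes
ancestors(B) = {A,B}; D in? no

Answer: no yes yes no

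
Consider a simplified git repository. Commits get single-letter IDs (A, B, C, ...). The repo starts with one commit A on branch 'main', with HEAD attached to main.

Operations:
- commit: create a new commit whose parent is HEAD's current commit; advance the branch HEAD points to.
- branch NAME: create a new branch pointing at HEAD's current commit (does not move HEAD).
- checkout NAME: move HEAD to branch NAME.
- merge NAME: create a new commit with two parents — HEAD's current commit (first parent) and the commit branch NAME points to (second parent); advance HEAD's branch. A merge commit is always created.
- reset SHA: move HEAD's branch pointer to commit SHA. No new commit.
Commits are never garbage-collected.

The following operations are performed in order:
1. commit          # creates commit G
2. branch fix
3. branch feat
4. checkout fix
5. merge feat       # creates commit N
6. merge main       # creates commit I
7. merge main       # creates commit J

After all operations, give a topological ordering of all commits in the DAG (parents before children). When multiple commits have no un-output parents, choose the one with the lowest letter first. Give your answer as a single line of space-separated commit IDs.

Answer: A G N I J

Derivation:
After op 1 (commit): HEAD=main@G [main=G]
After op 2 (branch): HEAD=main@G [fix=G main=G]
After op 3 (branch): HEAD=main@G [feat=G fix=G main=G]
After op 4 (checkout): HEAD=fix@G [feat=G fix=G main=G]
After op 5 (merge): HEAD=fix@N [feat=G fix=N main=G]
After op 6 (merge): HEAD=fix@I [feat=G fix=I main=G]
After op 7 (merge): HEAD=fix@J [feat=G fix=J main=G]
commit A: parents=[]
commit G: parents=['A']
commit I: parents=['N', 'G']
commit J: parents=['I', 'G']
commit N: parents=['G', 'G']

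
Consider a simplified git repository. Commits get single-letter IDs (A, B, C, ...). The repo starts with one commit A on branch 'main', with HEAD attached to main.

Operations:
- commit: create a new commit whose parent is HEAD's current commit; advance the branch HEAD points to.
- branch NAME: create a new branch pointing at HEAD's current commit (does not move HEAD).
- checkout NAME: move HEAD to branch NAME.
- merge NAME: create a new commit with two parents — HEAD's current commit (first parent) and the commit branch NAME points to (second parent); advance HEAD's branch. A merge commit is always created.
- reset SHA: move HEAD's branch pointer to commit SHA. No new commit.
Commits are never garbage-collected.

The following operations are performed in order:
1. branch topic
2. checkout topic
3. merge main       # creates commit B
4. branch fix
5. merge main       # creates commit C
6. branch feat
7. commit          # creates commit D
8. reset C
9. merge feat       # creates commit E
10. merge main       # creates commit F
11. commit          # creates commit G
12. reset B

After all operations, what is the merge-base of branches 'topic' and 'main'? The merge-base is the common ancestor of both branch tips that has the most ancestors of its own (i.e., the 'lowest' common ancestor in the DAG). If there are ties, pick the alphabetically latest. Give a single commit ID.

Answer: A

Derivation:
After op 1 (branch): HEAD=main@A [main=A topic=A]
After op 2 (checkout): HEAD=topic@A [main=A topic=A]
After op 3 (merge): HEAD=topic@B [main=A topic=B]
After op 4 (branch): HEAD=topic@B [fix=B main=A topic=B]
After op 5 (merge): HEAD=topic@C [fix=B main=A topic=C]
After op 6 (branch): HEAD=topic@C [feat=C fix=B main=A topic=C]
After op 7 (commit): HEAD=topic@D [feat=C fix=B main=A topic=D]
After op 8 (reset): HEAD=topic@C [feat=C fix=B main=A topic=C]
After op 9 (merge): HEAD=topic@E [feat=C fix=B main=A topic=E]
After op 10 (merge): HEAD=topic@F [feat=C fix=B main=A topic=F]
After op 11 (commit): HEAD=topic@G [feat=C fix=B main=A topic=G]
After op 12 (reset): HEAD=topic@B [feat=C fix=B main=A topic=B]
ancestors(topic=B): ['A', 'B']
ancestors(main=A): ['A']
common: ['A']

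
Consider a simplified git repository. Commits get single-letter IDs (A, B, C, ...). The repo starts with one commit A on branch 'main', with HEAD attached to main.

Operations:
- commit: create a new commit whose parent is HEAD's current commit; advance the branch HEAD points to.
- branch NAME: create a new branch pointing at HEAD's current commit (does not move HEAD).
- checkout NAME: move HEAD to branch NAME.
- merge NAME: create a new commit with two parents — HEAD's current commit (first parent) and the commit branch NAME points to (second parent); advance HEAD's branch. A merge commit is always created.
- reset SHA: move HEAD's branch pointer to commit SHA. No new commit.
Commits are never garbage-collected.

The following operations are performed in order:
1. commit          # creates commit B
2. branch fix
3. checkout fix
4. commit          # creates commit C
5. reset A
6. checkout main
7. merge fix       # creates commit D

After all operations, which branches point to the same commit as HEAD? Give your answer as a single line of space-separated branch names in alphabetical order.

Answer: main

Derivation:
After op 1 (commit): HEAD=main@B [main=B]
After op 2 (branch): HEAD=main@B [fix=B main=B]
After op 3 (checkout): HEAD=fix@B [fix=B main=B]
After op 4 (commit): HEAD=fix@C [fix=C main=B]
After op 5 (reset): HEAD=fix@A [fix=A main=B]
After op 6 (checkout): HEAD=main@B [fix=A main=B]
After op 7 (merge): HEAD=main@D [fix=A main=D]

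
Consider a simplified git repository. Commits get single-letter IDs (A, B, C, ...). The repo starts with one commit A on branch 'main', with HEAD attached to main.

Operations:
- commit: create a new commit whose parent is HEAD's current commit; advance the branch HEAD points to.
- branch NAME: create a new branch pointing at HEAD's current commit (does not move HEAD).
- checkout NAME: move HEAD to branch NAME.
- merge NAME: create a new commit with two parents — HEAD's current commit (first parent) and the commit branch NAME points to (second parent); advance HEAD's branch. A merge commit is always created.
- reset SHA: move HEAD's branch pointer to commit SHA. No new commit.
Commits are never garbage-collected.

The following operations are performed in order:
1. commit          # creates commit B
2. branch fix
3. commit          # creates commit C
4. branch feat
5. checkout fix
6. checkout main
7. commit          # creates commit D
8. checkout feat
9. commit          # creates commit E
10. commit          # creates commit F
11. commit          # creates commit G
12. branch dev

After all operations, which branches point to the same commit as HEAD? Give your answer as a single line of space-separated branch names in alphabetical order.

After op 1 (commit): HEAD=main@B [main=B]
After op 2 (branch): HEAD=main@B [fix=B main=B]
After op 3 (commit): HEAD=main@C [fix=B main=C]
After op 4 (branch): HEAD=main@C [feat=C fix=B main=C]
After op 5 (checkout): HEAD=fix@B [feat=C fix=B main=C]
After op 6 (checkout): HEAD=main@C [feat=C fix=B main=C]
After op 7 (commit): HEAD=main@D [feat=C fix=B main=D]
After op 8 (checkout): HEAD=feat@C [feat=C fix=B main=D]
After op 9 (commit): HEAD=feat@E [feat=E fix=B main=D]
After op 10 (commit): HEAD=feat@F [feat=F fix=B main=D]
After op 11 (commit): HEAD=feat@G [feat=G fix=B main=D]
After op 12 (branch): HEAD=feat@G [dev=G feat=G fix=B main=D]

Answer: dev feat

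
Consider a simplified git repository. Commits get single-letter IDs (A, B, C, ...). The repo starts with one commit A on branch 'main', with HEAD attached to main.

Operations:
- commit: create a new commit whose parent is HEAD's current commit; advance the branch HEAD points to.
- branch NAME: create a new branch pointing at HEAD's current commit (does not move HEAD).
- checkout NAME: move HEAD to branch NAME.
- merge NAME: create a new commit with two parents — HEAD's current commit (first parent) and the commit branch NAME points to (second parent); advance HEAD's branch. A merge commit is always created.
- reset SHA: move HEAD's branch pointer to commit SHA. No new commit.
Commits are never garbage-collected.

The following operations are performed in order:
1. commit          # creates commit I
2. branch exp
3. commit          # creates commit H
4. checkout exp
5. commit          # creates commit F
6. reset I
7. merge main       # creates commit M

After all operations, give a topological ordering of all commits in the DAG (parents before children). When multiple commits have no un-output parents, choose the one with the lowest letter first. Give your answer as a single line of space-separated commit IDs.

Answer: A I F H M

Derivation:
After op 1 (commit): HEAD=main@I [main=I]
After op 2 (branch): HEAD=main@I [exp=I main=I]
After op 3 (commit): HEAD=main@H [exp=I main=H]
After op 4 (checkout): HEAD=exp@I [exp=I main=H]
After op 5 (commit): HEAD=exp@F [exp=F main=H]
After op 6 (reset): HEAD=exp@I [exp=I main=H]
After op 7 (merge): HEAD=exp@M [exp=M main=H]
commit A: parents=[]
commit F: parents=['I']
commit H: parents=['I']
commit I: parents=['A']
commit M: parents=['I', 'H']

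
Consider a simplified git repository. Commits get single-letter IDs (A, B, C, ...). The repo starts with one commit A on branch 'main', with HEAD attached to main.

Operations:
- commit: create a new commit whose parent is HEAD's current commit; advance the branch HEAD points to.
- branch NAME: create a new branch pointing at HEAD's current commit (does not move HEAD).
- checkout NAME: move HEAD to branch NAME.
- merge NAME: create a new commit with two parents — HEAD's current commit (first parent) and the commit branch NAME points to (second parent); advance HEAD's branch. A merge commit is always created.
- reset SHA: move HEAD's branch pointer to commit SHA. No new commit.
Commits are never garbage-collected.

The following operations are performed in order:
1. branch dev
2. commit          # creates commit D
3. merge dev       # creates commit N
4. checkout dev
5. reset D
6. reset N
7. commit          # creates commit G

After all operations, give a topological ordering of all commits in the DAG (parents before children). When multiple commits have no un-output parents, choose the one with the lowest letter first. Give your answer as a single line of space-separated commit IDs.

Answer: A D N G

Derivation:
After op 1 (branch): HEAD=main@A [dev=A main=A]
After op 2 (commit): HEAD=main@D [dev=A main=D]
After op 3 (merge): HEAD=main@N [dev=A main=N]
After op 4 (checkout): HEAD=dev@A [dev=A main=N]
After op 5 (reset): HEAD=dev@D [dev=D main=N]
After op 6 (reset): HEAD=dev@N [dev=N main=N]
After op 7 (commit): HEAD=dev@G [dev=G main=N]
commit A: parents=[]
commit D: parents=['A']
commit G: parents=['N']
commit N: parents=['D', 'A']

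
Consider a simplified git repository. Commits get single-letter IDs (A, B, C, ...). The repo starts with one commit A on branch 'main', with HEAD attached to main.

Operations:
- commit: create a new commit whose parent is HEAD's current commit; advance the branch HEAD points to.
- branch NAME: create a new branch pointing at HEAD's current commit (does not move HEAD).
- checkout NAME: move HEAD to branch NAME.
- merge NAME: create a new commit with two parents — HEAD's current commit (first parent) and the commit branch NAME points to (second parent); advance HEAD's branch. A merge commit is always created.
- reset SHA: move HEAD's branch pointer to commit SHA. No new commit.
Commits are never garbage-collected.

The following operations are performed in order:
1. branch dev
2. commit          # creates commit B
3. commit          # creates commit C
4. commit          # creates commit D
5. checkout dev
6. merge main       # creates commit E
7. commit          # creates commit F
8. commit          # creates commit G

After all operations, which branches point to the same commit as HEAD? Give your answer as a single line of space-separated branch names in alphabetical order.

Answer: dev

Derivation:
After op 1 (branch): HEAD=main@A [dev=A main=A]
After op 2 (commit): HEAD=main@B [dev=A main=B]
After op 3 (commit): HEAD=main@C [dev=A main=C]
After op 4 (commit): HEAD=main@D [dev=A main=D]
After op 5 (checkout): HEAD=dev@A [dev=A main=D]
After op 6 (merge): HEAD=dev@E [dev=E main=D]
After op 7 (commit): HEAD=dev@F [dev=F main=D]
After op 8 (commit): HEAD=dev@G [dev=G main=D]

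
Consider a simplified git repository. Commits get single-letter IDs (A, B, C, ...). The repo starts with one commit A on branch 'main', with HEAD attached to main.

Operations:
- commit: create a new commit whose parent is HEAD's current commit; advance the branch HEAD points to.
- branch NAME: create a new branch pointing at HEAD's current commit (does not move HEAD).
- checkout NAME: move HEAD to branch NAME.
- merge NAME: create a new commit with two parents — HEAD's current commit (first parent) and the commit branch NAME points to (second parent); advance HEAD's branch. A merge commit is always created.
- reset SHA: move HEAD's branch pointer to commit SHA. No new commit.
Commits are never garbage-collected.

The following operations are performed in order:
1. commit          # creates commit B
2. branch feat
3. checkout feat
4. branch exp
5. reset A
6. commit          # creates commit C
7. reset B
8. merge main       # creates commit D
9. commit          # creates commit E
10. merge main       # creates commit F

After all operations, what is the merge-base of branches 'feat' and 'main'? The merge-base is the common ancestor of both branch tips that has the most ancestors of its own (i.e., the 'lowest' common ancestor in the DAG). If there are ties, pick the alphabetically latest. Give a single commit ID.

Answer: B

Derivation:
After op 1 (commit): HEAD=main@B [main=B]
After op 2 (branch): HEAD=main@B [feat=B main=B]
After op 3 (checkout): HEAD=feat@B [feat=B main=B]
After op 4 (branch): HEAD=feat@B [exp=B feat=B main=B]
After op 5 (reset): HEAD=feat@A [exp=B feat=A main=B]
After op 6 (commit): HEAD=feat@C [exp=B feat=C main=B]
After op 7 (reset): HEAD=feat@B [exp=B feat=B main=B]
After op 8 (merge): HEAD=feat@D [exp=B feat=D main=B]
After op 9 (commit): HEAD=feat@E [exp=B feat=E main=B]
After op 10 (merge): HEAD=feat@F [exp=B feat=F main=B]
ancestors(feat=F): ['A', 'B', 'D', 'E', 'F']
ancestors(main=B): ['A', 'B']
common: ['A', 'B']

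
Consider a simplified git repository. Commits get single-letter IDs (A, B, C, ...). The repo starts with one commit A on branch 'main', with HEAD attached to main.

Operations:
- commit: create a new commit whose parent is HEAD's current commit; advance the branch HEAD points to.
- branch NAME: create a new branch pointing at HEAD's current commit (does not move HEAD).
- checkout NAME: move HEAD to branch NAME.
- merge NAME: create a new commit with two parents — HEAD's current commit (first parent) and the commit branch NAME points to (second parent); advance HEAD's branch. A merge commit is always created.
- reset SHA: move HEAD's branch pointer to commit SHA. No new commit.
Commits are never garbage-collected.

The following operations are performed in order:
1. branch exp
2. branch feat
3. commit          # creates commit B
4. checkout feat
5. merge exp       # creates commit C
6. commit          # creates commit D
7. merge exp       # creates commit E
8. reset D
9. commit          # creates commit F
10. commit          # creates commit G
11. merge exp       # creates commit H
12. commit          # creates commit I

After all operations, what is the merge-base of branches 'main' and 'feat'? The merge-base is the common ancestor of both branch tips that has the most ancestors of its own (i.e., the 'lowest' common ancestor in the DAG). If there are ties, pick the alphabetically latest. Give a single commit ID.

Answer: A

Derivation:
After op 1 (branch): HEAD=main@A [exp=A main=A]
After op 2 (branch): HEAD=main@A [exp=A feat=A main=A]
After op 3 (commit): HEAD=main@B [exp=A feat=A main=B]
After op 4 (checkout): HEAD=feat@A [exp=A feat=A main=B]
After op 5 (merge): HEAD=feat@C [exp=A feat=C main=B]
After op 6 (commit): HEAD=feat@D [exp=A feat=D main=B]
After op 7 (merge): HEAD=feat@E [exp=A feat=E main=B]
After op 8 (reset): HEAD=feat@D [exp=A feat=D main=B]
After op 9 (commit): HEAD=feat@F [exp=A feat=F main=B]
After op 10 (commit): HEAD=feat@G [exp=A feat=G main=B]
After op 11 (merge): HEAD=feat@H [exp=A feat=H main=B]
After op 12 (commit): HEAD=feat@I [exp=A feat=I main=B]
ancestors(main=B): ['A', 'B']
ancestors(feat=I): ['A', 'C', 'D', 'F', 'G', 'H', 'I']
common: ['A']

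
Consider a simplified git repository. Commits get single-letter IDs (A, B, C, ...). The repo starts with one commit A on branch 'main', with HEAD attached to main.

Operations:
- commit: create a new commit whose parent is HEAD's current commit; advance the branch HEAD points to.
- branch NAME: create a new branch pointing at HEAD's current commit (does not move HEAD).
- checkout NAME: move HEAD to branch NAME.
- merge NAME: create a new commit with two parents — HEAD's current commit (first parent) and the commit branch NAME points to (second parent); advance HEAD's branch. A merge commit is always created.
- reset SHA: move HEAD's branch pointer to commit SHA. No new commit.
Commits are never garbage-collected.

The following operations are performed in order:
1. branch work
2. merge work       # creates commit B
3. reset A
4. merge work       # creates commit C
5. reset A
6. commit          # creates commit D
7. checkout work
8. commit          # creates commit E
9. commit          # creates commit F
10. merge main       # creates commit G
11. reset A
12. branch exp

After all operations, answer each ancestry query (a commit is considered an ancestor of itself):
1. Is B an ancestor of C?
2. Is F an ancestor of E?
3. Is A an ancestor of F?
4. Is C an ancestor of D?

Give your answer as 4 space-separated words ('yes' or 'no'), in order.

After op 1 (branch): HEAD=main@A [main=A work=A]
After op 2 (merge): HEAD=main@B [main=B work=A]
After op 3 (reset): HEAD=main@A [main=A work=A]
After op 4 (merge): HEAD=main@C [main=C work=A]
After op 5 (reset): HEAD=main@A [main=A work=A]
After op 6 (commit): HEAD=main@D [main=D work=A]
After op 7 (checkout): HEAD=work@A [main=D work=A]
After op 8 (commit): HEAD=work@E [main=D work=E]
After op 9 (commit): HEAD=work@F [main=D work=F]
After op 10 (merge): HEAD=work@G [main=D work=G]
After op 11 (reset): HEAD=work@A [main=D work=A]
After op 12 (branch): HEAD=work@A [exp=A main=D work=A]
ancestors(C) = {A,C}; B in? no
ancestors(E) = {A,E}; F in? no
ancestors(F) = {A,E,F}; A in? yes
ancestors(D) = {A,D}; C in? no

Answer: no no yes no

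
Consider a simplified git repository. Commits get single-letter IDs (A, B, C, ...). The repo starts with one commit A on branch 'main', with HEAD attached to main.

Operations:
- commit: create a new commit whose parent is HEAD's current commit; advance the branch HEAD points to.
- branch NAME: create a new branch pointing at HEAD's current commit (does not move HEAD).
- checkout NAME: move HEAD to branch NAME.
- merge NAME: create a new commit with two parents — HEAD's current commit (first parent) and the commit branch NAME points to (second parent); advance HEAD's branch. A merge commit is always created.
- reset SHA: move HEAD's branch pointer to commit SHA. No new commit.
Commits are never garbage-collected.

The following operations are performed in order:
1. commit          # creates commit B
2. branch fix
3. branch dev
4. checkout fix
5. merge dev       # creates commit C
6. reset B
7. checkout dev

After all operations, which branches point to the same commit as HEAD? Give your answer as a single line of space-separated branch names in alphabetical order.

After op 1 (commit): HEAD=main@B [main=B]
After op 2 (branch): HEAD=main@B [fix=B main=B]
After op 3 (branch): HEAD=main@B [dev=B fix=B main=B]
After op 4 (checkout): HEAD=fix@B [dev=B fix=B main=B]
After op 5 (merge): HEAD=fix@C [dev=B fix=C main=B]
After op 6 (reset): HEAD=fix@B [dev=B fix=B main=B]
After op 7 (checkout): HEAD=dev@B [dev=B fix=B main=B]

Answer: dev fix main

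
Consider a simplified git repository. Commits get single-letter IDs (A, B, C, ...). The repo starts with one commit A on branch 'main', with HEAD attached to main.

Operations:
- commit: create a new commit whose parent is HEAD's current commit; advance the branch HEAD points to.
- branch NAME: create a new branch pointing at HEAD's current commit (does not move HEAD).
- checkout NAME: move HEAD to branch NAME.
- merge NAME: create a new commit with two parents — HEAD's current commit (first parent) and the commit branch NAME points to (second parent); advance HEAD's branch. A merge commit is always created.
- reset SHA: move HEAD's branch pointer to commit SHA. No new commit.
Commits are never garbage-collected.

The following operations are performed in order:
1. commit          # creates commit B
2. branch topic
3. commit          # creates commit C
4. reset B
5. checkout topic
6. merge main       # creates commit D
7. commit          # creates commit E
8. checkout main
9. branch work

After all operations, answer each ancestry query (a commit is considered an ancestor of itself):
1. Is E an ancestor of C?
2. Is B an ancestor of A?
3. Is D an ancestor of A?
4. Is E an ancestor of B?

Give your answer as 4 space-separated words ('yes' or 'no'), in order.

After op 1 (commit): HEAD=main@B [main=B]
After op 2 (branch): HEAD=main@B [main=B topic=B]
After op 3 (commit): HEAD=main@C [main=C topic=B]
After op 4 (reset): HEAD=main@B [main=B topic=B]
After op 5 (checkout): HEAD=topic@B [main=B topic=B]
After op 6 (merge): HEAD=topic@D [main=B topic=D]
After op 7 (commit): HEAD=topic@E [main=B topic=E]
After op 8 (checkout): HEAD=main@B [main=B topic=E]
After op 9 (branch): HEAD=main@B [main=B topic=E work=B]
ancestors(C) = {A,B,C}; E in? no
ancestors(A) = {A}; B in? no
ancestors(A) = {A}; D in? no
ancestors(B) = {A,B}; E in? no

Answer: no no no no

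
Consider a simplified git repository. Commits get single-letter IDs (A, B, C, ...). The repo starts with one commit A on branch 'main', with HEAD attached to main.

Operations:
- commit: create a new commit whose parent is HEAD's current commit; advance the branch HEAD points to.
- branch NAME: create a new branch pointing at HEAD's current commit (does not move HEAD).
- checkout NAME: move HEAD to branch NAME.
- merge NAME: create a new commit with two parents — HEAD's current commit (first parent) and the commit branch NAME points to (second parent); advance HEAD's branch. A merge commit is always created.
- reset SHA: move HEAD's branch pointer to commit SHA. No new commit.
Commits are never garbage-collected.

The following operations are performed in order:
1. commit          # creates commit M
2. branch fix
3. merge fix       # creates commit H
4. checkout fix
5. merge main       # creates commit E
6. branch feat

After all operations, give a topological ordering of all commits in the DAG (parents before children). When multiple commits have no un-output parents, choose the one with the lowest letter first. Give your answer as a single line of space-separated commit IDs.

After op 1 (commit): HEAD=main@M [main=M]
After op 2 (branch): HEAD=main@M [fix=M main=M]
After op 3 (merge): HEAD=main@H [fix=M main=H]
After op 4 (checkout): HEAD=fix@M [fix=M main=H]
After op 5 (merge): HEAD=fix@E [fix=E main=H]
After op 6 (branch): HEAD=fix@E [feat=E fix=E main=H]
commit A: parents=[]
commit E: parents=['M', 'H']
commit H: parents=['M', 'M']
commit M: parents=['A']

Answer: A M H E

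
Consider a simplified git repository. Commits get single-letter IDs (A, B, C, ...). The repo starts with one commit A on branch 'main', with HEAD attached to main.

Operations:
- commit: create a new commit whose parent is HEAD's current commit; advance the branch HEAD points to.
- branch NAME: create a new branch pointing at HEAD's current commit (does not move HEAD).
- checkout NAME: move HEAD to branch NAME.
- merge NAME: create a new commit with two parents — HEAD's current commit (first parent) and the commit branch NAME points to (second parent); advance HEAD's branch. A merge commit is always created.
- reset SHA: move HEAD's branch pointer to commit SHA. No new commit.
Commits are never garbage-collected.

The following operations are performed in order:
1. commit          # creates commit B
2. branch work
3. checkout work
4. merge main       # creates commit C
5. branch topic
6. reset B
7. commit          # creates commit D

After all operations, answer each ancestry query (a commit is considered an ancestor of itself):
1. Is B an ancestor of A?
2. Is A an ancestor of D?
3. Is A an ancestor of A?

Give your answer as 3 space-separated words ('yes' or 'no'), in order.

Answer: no yes yes

Derivation:
After op 1 (commit): HEAD=main@B [main=B]
After op 2 (branch): HEAD=main@B [main=B work=B]
After op 3 (checkout): HEAD=work@B [main=B work=B]
After op 4 (merge): HEAD=work@C [main=B work=C]
After op 5 (branch): HEAD=work@C [main=B topic=C work=C]
After op 6 (reset): HEAD=work@B [main=B topic=C work=B]
After op 7 (commit): HEAD=work@D [main=B topic=C work=D]
ancestors(A) = {A}; B in? no
ancestors(D) = {A,B,D}; A in? yes
ancestors(A) = {A}; A in? yes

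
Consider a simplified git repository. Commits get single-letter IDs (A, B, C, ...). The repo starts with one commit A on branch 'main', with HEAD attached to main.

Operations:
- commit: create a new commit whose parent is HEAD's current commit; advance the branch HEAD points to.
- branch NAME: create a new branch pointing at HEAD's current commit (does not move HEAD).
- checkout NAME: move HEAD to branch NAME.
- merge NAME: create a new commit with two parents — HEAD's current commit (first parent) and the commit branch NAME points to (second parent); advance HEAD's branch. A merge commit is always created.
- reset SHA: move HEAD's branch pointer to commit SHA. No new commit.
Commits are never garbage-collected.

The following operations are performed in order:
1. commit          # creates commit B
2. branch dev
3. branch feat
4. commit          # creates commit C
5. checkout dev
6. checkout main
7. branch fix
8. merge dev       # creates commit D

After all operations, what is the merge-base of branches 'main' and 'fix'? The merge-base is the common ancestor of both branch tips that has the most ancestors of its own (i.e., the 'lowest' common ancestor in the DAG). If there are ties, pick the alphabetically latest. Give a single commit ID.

Answer: C

Derivation:
After op 1 (commit): HEAD=main@B [main=B]
After op 2 (branch): HEAD=main@B [dev=B main=B]
After op 3 (branch): HEAD=main@B [dev=B feat=B main=B]
After op 4 (commit): HEAD=main@C [dev=B feat=B main=C]
After op 5 (checkout): HEAD=dev@B [dev=B feat=B main=C]
After op 6 (checkout): HEAD=main@C [dev=B feat=B main=C]
After op 7 (branch): HEAD=main@C [dev=B feat=B fix=C main=C]
After op 8 (merge): HEAD=main@D [dev=B feat=B fix=C main=D]
ancestors(main=D): ['A', 'B', 'C', 'D']
ancestors(fix=C): ['A', 'B', 'C']
common: ['A', 'B', 'C']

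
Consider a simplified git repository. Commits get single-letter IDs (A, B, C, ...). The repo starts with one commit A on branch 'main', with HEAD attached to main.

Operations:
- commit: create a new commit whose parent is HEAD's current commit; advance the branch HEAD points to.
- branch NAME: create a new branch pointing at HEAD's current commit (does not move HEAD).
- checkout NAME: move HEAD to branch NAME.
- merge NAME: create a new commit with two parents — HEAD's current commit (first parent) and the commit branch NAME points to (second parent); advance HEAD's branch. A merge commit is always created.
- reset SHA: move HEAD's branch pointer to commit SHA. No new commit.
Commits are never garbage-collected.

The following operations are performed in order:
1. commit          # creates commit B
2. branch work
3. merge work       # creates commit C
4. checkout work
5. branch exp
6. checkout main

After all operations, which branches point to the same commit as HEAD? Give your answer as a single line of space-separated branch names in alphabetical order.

After op 1 (commit): HEAD=main@B [main=B]
After op 2 (branch): HEAD=main@B [main=B work=B]
After op 3 (merge): HEAD=main@C [main=C work=B]
After op 4 (checkout): HEAD=work@B [main=C work=B]
After op 5 (branch): HEAD=work@B [exp=B main=C work=B]
After op 6 (checkout): HEAD=main@C [exp=B main=C work=B]

Answer: main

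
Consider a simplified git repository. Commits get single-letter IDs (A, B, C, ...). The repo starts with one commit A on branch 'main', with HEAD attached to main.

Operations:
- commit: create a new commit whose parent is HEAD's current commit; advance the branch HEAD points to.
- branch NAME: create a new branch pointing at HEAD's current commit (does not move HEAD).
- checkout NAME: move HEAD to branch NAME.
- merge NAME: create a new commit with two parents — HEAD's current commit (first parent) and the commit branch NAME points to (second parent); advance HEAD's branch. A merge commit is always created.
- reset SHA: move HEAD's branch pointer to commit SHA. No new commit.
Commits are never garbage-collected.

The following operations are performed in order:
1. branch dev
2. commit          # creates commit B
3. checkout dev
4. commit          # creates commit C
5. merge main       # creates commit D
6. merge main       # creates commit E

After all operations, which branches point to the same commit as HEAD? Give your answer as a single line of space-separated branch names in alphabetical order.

After op 1 (branch): HEAD=main@A [dev=A main=A]
After op 2 (commit): HEAD=main@B [dev=A main=B]
After op 3 (checkout): HEAD=dev@A [dev=A main=B]
After op 4 (commit): HEAD=dev@C [dev=C main=B]
After op 5 (merge): HEAD=dev@D [dev=D main=B]
After op 6 (merge): HEAD=dev@E [dev=E main=B]

Answer: dev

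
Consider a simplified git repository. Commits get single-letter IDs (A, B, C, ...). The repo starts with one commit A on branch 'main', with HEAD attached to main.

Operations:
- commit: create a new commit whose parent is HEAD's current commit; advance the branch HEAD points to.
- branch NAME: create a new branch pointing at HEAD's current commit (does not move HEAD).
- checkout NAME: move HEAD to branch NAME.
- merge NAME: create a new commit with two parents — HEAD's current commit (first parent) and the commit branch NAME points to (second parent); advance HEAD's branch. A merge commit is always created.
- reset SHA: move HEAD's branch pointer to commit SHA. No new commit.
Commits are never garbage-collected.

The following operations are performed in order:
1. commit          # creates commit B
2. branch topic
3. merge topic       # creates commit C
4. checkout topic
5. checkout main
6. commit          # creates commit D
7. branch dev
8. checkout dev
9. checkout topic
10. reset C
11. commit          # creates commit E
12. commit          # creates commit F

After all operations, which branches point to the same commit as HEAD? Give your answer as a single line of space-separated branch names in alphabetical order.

Answer: topic

Derivation:
After op 1 (commit): HEAD=main@B [main=B]
After op 2 (branch): HEAD=main@B [main=B topic=B]
After op 3 (merge): HEAD=main@C [main=C topic=B]
After op 4 (checkout): HEAD=topic@B [main=C topic=B]
After op 5 (checkout): HEAD=main@C [main=C topic=B]
After op 6 (commit): HEAD=main@D [main=D topic=B]
After op 7 (branch): HEAD=main@D [dev=D main=D topic=B]
After op 8 (checkout): HEAD=dev@D [dev=D main=D topic=B]
After op 9 (checkout): HEAD=topic@B [dev=D main=D topic=B]
After op 10 (reset): HEAD=topic@C [dev=D main=D topic=C]
After op 11 (commit): HEAD=topic@E [dev=D main=D topic=E]
After op 12 (commit): HEAD=topic@F [dev=D main=D topic=F]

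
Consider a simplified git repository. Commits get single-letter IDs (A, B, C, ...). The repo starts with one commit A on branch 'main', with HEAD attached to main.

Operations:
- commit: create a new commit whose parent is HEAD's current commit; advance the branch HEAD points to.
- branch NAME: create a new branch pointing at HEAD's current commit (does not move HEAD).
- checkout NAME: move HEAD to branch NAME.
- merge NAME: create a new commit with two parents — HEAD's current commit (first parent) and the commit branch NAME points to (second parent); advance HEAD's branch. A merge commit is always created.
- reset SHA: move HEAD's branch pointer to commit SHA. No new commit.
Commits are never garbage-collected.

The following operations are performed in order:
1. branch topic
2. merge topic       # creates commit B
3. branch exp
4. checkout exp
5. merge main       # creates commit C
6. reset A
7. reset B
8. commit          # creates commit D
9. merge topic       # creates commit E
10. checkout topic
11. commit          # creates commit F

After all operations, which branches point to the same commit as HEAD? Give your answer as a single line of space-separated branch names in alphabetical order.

Answer: topic

Derivation:
After op 1 (branch): HEAD=main@A [main=A topic=A]
After op 2 (merge): HEAD=main@B [main=B topic=A]
After op 3 (branch): HEAD=main@B [exp=B main=B topic=A]
After op 4 (checkout): HEAD=exp@B [exp=B main=B topic=A]
After op 5 (merge): HEAD=exp@C [exp=C main=B topic=A]
After op 6 (reset): HEAD=exp@A [exp=A main=B topic=A]
After op 7 (reset): HEAD=exp@B [exp=B main=B topic=A]
After op 8 (commit): HEAD=exp@D [exp=D main=B topic=A]
After op 9 (merge): HEAD=exp@E [exp=E main=B topic=A]
After op 10 (checkout): HEAD=topic@A [exp=E main=B topic=A]
After op 11 (commit): HEAD=topic@F [exp=E main=B topic=F]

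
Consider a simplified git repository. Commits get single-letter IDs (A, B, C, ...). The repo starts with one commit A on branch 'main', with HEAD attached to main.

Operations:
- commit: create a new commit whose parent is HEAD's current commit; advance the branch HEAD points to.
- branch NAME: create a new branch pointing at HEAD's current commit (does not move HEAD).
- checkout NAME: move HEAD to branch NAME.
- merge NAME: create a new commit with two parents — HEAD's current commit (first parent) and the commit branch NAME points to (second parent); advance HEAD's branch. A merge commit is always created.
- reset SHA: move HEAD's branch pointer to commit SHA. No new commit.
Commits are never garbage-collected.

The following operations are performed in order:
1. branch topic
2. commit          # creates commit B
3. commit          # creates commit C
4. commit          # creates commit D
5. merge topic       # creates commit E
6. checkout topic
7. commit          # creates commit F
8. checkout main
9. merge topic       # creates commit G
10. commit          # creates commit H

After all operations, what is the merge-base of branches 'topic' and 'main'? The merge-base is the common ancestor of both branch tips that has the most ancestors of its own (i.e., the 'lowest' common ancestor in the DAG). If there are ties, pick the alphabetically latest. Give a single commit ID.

After op 1 (branch): HEAD=main@A [main=A topic=A]
After op 2 (commit): HEAD=main@B [main=B topic=A]
After op 3 (commit): HEAD=main@C [main=C topic=A]
After op 4 (commit): HEAD=main@D [main=D topic=A]
After op 5 (merge): HEAD=main@E [main=E topic=A]
After op 6 (checkout): HEAD=topic@A [main=E topic=A]
After op 7 (commit): HEAD=topic@F [main=E topic=F]
After op 8 (checkout): HEAD=main@E [main=E topic=F]
After op 9 (merge): HEAD=main@G [main=G topic=F]
After op 10 (commit): HEAD=main@H [main=H topic=F]
ancestors(topic=F): ['A', 'F']
ancestors(main=H): ['A', 'B', 'C', 'D', 'E', 'F', 'G', 'H']
common: ['A', 'F']

Answer: F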